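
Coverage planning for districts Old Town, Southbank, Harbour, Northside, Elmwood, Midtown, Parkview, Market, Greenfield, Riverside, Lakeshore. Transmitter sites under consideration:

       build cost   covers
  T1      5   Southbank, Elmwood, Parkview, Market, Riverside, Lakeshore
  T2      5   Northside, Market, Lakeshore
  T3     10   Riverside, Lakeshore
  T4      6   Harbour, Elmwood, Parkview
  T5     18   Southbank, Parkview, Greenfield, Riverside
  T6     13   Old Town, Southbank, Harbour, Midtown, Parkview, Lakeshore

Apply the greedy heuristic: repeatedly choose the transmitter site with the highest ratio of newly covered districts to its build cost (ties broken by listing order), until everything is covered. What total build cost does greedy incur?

Pick 1: T1 adds 6 new (Southbank, Elmwood, Parkview, Market, Riverside, Lakeshore) at build cost 5 (ratio 6/5).
Pick 2: T6 adds 3 new (Old Town, Harbour, Midtown) at build cost 13 (ratio 3/13).
Pick 3: T2 adds 1 new (Northside) at build cost 5 (ratio 1/5).
Pick 4: T5 adds 1 new (Greenfield) at build cost 18 (ratio 1/18).
Greedy total build cost: 5 + 13 + 5 + 18 = 41.

41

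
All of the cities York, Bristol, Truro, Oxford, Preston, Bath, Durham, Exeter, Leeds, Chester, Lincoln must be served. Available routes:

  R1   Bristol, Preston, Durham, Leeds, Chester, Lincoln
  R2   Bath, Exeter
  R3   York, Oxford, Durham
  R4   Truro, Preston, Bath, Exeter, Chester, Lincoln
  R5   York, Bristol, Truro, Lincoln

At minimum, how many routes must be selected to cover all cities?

R1, R3, R4 together cover {York, Bristol, Truro, Oxford, Preston, Bath, Durham, Exeter, Leeds, Chester, Lincoln} — every city.
No 2 of the 5 routes cover everything (all 10 pairs fall short), so 3 is minimum.

3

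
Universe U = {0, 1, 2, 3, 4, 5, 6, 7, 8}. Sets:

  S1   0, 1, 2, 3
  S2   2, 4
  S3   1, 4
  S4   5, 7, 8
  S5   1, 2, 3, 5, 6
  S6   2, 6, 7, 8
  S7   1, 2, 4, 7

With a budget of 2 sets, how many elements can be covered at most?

7

Choosing S1, S4 covers {0, 1, 2, 3, 5, 7, 8} — 7 elements.
No choice of 2 sets does better; here 4, 6 are left uncovered.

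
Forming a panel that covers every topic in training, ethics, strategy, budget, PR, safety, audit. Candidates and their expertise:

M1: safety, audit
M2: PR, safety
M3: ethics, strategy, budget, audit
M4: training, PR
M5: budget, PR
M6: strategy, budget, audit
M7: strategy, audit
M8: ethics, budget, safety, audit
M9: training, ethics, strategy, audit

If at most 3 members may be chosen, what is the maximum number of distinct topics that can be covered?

Choosing M1, M3, M4 covers {training, ethics, strategy, budget, PR, safety, audit} — 7 topics.
That is all 7 topics.

7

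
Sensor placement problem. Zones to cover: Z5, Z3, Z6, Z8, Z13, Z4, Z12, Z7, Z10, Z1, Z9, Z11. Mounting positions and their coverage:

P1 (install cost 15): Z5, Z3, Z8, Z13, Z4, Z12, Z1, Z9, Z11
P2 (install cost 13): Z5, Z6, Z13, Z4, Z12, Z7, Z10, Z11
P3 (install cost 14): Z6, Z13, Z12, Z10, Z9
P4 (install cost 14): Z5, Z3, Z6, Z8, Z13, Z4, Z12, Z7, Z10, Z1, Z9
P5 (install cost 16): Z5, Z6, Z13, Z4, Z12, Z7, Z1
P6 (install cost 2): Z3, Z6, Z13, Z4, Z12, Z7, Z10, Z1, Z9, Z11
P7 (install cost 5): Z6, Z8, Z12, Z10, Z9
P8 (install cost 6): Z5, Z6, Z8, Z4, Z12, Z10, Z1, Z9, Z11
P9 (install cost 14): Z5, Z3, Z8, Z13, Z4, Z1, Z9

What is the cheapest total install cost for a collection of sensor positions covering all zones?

8

P6, P8 cover every zone at install cost 2 + 6 = 8.
Any cover uses at least 2 sensor positions; among all covering selections none totals below 8.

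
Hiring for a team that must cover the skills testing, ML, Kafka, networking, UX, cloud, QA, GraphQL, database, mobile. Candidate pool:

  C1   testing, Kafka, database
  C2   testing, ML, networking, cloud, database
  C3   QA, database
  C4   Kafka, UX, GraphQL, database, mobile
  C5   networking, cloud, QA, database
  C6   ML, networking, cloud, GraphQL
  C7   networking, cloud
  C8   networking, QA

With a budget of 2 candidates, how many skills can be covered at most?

9

Choosing C2, C4 covers {testing, ML, Kafka, networking, UX, cloud, GraphQL, database, mobile} — 9 skills.
No choice of 2 candidates does better; here QA is left uncovered.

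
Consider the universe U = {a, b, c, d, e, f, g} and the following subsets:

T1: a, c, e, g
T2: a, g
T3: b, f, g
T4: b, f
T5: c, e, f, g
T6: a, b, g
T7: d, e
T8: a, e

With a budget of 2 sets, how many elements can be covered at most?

Choosing T1, T3 covers {a, b, c, e, f, g} — 6 elements.
No choice of 2 sets does better; here d is left uncovered.

6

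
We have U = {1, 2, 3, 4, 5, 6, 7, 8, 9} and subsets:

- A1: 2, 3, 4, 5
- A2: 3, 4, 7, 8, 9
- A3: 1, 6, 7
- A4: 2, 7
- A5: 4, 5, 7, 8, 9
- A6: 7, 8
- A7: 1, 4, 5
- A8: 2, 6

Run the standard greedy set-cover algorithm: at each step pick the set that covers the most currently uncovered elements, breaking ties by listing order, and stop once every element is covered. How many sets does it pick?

3

Pick 1: A2 covers 5 new elements (3, 4, 7, 8, 9).
Pick 2: A1 covers 2 new elements (2, 5).
Pick 3: A3 covers 2 new elements (1, 6).
Greedy uses 3 sets.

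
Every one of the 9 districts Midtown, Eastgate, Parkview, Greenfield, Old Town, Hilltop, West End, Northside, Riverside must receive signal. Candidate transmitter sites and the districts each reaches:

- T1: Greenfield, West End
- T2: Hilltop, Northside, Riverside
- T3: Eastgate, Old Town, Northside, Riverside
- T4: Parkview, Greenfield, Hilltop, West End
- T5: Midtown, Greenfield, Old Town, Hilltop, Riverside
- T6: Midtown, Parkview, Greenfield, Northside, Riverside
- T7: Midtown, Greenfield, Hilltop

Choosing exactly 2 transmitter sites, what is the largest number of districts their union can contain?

Choosing T3, T4 covers {Eastgate, Parkview, Greenfield, Old Town, Hilltop, West End, Northside, Riverside} — 8 districts.
No choice of 2 transmitter sites does better; here Midtown is left uncovered.

8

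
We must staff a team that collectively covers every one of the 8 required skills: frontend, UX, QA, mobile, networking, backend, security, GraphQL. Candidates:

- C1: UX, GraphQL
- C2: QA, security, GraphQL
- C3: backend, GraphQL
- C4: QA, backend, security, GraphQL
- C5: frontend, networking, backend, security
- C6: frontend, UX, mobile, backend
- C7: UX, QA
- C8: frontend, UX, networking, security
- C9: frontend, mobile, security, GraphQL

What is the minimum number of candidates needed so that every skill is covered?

C2, C5, C6 together cover {frontend, UX, QA, mobile, networking, backend, security, GraphQL} — every skill.
No 2 of the 9 candidates cover everything (all 36 pairs fall short), so 3 is minimum.

3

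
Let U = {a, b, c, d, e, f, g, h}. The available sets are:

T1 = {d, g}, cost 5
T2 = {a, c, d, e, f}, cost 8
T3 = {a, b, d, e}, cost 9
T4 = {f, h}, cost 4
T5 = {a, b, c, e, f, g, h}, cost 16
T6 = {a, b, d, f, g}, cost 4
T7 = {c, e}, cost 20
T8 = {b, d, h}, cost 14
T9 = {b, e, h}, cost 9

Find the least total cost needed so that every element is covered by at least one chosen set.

T2, T4, T6 cover every element at cost 8 + 4 + 4 = 16.
Any cover uses at least 2 sets; among all covering selections none totals below 16.

16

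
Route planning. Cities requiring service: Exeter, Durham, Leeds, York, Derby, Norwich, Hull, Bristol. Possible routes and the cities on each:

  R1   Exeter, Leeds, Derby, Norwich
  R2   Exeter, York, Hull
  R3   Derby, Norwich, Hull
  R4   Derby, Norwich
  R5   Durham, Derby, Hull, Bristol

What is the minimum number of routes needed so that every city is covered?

R1, R2, R5 together cover {Exeter, Durham, Leeds, York, Derby, Norwich, Hull, Bristol} — every city.
No 2 of the 5 routes cover everything (all 10 pairs fall short), so 3 is minimum.

3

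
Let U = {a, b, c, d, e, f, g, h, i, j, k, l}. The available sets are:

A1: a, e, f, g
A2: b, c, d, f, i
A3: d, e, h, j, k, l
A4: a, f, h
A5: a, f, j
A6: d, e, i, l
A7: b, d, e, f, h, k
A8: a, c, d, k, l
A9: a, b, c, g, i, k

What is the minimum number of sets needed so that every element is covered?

3

A1, A2, A3 together cover {a, b, c, d, e, f, g, h, i, j, k, l} — every element.
No 2 of the 9 sets cover everything (all 36 pairs fall short), so 3 is minimum.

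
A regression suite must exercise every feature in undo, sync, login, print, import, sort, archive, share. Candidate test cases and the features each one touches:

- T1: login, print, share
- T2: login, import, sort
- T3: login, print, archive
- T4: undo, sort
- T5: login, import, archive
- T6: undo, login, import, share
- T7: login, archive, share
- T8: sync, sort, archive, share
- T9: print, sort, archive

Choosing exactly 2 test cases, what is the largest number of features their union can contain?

7

Choosing T6, T8 covers {undo, sync, login, import, sort, archive, share} — 7 features.
No choice of 2 test cases does better; here print is left uncovered.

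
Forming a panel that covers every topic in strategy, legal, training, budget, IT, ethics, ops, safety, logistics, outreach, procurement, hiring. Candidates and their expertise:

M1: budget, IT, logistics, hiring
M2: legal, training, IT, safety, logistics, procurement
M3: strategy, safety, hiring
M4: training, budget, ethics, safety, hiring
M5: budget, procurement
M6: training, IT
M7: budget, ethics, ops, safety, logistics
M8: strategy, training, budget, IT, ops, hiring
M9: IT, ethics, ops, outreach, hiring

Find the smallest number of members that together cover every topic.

M2, M8, M9 together cover {strategy, legal, training, budget, IT, ethics, ops, safety, logistics, outreach, procurement, hiring} — every topic.
No 2 of the 9 members cover everything (all 36 pairs fall short), so 3 is minimum.

3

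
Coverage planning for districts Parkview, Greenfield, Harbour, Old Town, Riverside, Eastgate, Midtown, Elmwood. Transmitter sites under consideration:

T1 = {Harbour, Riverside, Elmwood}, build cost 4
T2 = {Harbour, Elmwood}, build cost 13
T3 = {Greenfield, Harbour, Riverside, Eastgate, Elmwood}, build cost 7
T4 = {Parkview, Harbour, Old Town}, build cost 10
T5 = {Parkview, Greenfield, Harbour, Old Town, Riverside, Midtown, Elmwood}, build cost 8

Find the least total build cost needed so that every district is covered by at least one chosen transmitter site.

T3, T5 cover every district at build cost 7 + 8 = 15.
Any cover uses at least 2 transmitter sites; among all covering selections none totals below 15.

15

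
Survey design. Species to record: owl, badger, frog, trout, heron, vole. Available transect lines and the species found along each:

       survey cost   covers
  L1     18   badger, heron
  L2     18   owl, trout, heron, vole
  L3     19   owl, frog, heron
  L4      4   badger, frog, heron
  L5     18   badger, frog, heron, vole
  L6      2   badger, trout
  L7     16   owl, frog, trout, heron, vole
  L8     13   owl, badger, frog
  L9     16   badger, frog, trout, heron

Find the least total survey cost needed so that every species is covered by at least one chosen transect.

L6, L7 cover every species at survey cost 2 + 16 = 18.
Any cover uses at least 2 transects; among all covering selections none totals below 18.

18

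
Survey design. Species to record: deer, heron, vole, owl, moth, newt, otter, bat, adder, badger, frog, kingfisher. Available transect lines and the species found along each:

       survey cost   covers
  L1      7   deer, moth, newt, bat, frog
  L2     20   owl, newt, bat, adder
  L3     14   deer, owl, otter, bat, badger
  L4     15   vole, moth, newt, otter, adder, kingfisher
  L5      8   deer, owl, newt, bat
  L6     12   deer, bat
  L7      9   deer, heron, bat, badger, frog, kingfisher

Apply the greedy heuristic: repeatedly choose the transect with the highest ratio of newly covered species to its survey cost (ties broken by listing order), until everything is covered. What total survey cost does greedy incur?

Pick 1: L1 adds 5 new (deer, moth, newt, bat, frog) at survey cost 7 (ratio 5/7).
Pick 2: L7 adds 3 new (heron, badger, kingfisher) at survey cost 9 (ratio 3/9).
Pick 3: L4 adds 3 new (vole, otter, adder) at survey cost 15 (ratio 3/15).
Pick 4: L5 adds 1 new (owl) at survey cost 8 (ratio 1/8).
Greedy total survey cost: 7 + 9 + 15 + 8 = 39. (The true optimum is 32, so greedy overshoots here.)

39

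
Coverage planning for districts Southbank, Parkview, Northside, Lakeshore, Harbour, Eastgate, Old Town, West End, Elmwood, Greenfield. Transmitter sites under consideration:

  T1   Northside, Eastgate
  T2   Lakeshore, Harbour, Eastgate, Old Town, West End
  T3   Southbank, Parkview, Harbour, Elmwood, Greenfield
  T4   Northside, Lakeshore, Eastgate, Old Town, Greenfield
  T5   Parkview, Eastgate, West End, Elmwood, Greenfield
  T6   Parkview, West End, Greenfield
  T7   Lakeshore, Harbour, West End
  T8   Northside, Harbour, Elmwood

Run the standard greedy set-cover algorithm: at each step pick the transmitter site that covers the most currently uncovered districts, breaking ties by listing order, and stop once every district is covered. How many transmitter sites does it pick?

3

Pick 1: T2 covers 5 new districts (Lakeshore, Harbour, Eastgate, Old Town, West End).
Pick 2: T3 covers 4 new districts (Southbank, Parkview, Elmwood, Greenfield).
Pick 3: T1 covers 1 new districts (Northside).
Greedy uses 3 transmitter sites.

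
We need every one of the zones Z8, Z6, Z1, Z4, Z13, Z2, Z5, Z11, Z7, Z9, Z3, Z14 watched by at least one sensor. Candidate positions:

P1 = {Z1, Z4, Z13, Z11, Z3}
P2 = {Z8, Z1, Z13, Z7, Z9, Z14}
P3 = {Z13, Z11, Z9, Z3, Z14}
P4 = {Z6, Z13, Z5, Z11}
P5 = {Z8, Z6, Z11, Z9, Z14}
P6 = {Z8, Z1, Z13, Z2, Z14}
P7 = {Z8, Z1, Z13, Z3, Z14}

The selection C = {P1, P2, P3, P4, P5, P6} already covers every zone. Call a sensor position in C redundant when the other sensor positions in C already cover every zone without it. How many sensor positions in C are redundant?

2

Drop P1: Z4 uncovered — not redundant.
Drop P2: Z7 uncovered — not redundant.
Drop P3: the rest still cover every zone — redundant.
Drop P4: Z5 uncovered — not redundant.
Drop P5: the rest still cover every zone — redundant.
Drop P6: Z2 uncovered — not redundant.
2 redundant: P3, P5.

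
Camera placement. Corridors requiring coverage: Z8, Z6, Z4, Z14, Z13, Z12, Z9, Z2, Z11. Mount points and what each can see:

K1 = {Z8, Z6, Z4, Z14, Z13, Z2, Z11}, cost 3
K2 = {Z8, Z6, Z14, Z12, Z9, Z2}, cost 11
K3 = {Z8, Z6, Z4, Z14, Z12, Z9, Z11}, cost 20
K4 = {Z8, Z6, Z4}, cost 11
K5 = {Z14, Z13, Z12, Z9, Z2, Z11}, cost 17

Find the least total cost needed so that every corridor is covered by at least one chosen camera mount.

14

K1, K2 cover every corridor at cost 3 + 11 = 14.
Any cover uses at least 2 camera mounts; among all covering selections none totals below 14.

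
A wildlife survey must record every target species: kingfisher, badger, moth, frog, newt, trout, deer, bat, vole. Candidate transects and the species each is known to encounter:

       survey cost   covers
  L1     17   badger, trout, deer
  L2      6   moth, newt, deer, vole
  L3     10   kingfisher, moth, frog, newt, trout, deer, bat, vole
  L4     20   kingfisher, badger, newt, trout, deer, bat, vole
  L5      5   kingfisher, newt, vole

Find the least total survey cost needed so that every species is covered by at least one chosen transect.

L1, L3 cover every species at survey cost 17 + 10 = 27.
Any cover uses at least 2 transects; among all covering selections none totals below 27.

27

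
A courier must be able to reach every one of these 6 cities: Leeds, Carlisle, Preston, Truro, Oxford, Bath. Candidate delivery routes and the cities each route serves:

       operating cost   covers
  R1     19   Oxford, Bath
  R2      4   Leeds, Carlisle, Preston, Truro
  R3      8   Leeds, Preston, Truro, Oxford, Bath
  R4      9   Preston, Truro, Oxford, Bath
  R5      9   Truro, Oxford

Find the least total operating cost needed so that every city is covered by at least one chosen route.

R2, R3 cover every city at operating cost 4 + 8 = 12.
Any cover uses at least 2 routes; among all covering selections none totals below 12.

12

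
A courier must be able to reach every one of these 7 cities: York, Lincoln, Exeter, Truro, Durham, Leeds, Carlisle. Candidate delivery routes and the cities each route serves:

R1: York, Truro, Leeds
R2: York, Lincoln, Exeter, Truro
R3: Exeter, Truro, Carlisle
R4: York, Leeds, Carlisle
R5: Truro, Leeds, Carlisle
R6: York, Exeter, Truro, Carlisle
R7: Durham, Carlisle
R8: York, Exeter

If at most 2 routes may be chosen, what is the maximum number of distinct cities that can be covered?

6

Choosing R2, R4 covers {York, Lincoln, Exeter, Truro, Leeds, Carlisle} — 6 cities.
No choice of 2 routes does better; here Durham is left uncovered.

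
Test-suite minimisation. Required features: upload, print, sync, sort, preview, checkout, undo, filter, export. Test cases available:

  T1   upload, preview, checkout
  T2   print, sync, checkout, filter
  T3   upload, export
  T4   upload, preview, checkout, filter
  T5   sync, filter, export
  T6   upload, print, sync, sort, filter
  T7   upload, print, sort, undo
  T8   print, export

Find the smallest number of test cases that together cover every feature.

3

T1, T5, T7 together cover {upload, print, sync, sort, preview, checkout, undo, filter, export} — every feature.
No 2 of the 8 test cases cover everything (all 28 pairs fall short), so 3 is minimum.
Greedy (largest uncovered first) would take T6, T1, T3, T7 — 4 test cases — but 3 suffice.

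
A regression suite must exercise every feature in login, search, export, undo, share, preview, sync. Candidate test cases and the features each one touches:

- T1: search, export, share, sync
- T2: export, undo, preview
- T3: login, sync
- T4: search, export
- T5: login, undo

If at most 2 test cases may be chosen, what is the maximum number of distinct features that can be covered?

6

Choosing T1, T2 covers {search, export, undo, share, preview, sync} — 6 features.
No choice of 2 test cases does better; here login is left uncovered.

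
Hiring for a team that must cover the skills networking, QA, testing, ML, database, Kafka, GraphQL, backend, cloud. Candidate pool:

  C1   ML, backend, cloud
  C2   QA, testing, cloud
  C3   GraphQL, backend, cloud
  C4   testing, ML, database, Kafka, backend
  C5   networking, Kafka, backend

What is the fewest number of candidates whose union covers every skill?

C2, C3, C4, C5 together cover {networking, QA, testing, ML, database, Kafka, GraphQL, backend, cloud} — every skill.
No 3 of the 5 candidates cover everything (all 10 triples fall short), so 4 is minimum.

4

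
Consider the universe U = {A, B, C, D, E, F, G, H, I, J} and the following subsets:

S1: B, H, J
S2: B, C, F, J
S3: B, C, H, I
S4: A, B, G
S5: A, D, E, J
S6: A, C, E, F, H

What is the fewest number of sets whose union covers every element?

S2, S3, S4, S5 together cover {A, B, C, D, E, F, G, H, I, J} — every element.
No 3 of the 6 sets cover everything (all 20 triples fall short), so 4 is minimum.

4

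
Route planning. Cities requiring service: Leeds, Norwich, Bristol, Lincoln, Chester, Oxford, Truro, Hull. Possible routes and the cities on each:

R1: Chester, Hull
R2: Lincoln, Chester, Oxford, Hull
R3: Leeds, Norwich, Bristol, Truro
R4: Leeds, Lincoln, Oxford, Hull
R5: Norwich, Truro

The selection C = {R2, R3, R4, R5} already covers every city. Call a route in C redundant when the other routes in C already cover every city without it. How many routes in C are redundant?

Drop R2: Chester uncovered — not redundant.
Drop R3: Bristol uncovered — not redundant.
Drop R4: the rest still cover every city — redundant.
Drop R5: the rest still cover every city — redundant.
2 redundant: R4, R5.

2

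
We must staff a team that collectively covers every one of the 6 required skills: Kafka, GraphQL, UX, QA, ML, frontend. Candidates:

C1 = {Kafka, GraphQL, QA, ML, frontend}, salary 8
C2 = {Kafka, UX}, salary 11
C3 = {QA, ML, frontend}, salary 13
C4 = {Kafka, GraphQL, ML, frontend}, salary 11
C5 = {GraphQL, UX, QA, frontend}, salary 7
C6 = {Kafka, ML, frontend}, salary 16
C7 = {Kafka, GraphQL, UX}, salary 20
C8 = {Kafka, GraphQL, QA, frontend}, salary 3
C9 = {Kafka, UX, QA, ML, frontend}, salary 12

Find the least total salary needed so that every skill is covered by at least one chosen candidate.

15

C1, C5 cover every skill at salary 8 + 7 = 15.
Any cover uses at least 2 candidates; among all covering selections none totals below 15.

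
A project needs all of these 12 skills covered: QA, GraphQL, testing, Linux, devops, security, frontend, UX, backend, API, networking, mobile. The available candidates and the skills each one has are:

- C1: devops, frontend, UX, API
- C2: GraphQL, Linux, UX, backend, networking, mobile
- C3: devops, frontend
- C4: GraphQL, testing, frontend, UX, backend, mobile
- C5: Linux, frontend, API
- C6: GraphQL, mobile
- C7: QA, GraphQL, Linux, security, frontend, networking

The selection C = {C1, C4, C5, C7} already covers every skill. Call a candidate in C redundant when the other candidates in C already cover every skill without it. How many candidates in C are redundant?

1

Drop C1: devops uncovered — not redundant.
Drop C4: testing, backend, mobile uncovered — not redundant.
Drop C5: the rest still cover every skill — redundant.
Drop C7: QA, security, networking uncovered — not redundant.
1 redundant: C5.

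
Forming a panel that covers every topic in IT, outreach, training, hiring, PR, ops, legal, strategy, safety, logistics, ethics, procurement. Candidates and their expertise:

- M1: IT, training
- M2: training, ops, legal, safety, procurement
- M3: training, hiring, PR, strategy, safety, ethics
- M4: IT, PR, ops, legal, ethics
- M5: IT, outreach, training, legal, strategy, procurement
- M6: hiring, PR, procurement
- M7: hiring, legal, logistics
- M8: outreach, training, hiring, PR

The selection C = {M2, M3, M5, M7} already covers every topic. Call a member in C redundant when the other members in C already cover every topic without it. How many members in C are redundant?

0

Drop M2: ops uncovered — not redundant.
Drop M3: PR, ethics uncovered — not redundant.
Drop M5: IT, outreach uncovered — not redundant.
Drop M7: logistics uncovered — not redundant.
None of the members in C is redundant.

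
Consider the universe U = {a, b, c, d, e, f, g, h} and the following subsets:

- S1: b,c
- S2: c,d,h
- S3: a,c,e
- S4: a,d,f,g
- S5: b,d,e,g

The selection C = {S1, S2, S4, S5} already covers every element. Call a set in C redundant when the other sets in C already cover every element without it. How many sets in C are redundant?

Drop S1: the rest still cover every element — redundant.
Drop S2: h uncovered — not redundant.
Drop S4: a, f uncovered — not redundant.
Drop S5: e uncovered — not redundant.
1 redundant: S1.

1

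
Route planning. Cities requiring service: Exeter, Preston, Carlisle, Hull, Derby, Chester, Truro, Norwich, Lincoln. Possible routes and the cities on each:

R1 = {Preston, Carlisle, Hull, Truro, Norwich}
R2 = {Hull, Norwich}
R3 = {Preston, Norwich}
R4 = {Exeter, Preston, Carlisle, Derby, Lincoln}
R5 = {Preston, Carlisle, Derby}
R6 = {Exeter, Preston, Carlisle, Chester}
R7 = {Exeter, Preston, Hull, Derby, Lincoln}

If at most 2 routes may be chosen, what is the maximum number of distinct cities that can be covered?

8

Choosing R1, R4 covers {Exeter, Preston, Carlisle, Hull, Derby, Truro, Norwich, Lincoln} — 8 cities.
No choice of 2 routes does better; here Chester is left uncovered.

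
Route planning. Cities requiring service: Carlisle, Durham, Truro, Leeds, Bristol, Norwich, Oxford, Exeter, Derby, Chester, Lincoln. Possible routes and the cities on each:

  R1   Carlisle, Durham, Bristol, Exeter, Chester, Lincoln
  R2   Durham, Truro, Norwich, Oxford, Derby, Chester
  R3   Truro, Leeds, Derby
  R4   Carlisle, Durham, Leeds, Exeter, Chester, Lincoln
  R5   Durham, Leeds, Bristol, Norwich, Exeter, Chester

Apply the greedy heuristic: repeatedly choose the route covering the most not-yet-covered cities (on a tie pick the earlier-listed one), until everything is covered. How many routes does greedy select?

3

Pick 1: R1 covers 6 new cities (Carlisle, Durham, Bristol, Exeter, Chester, Lincoln).
Pick 2: R2 covers 4 new cities (Truro, Norwich, Oxford, Derby).
Pick 3: R3 covers 1 new cities (Leeds).
Greedy uses 3 routes.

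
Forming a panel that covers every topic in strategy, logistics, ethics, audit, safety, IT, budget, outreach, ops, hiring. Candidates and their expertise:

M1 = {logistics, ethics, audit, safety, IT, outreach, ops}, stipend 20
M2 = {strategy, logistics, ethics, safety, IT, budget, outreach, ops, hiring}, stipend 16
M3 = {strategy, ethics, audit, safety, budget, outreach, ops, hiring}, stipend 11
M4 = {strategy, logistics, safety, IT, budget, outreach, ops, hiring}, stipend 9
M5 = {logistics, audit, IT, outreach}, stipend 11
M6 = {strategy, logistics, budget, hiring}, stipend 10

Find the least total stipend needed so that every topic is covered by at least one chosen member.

20

M3, M4 cover every topic at stipend 11 + 9 = 20.
Any cover uses at least 2 members; among all covering selections none totals below 20.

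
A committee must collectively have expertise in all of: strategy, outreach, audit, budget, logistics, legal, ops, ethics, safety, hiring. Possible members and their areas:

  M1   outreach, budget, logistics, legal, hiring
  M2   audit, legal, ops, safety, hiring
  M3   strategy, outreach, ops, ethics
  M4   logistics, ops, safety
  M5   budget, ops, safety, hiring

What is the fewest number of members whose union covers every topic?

3

M1, M2, M3 together cover {strategy, outreach, audit, budget, logistics, legal, ops, ethics, safety, hiring} — every topic.
No 2 of the 5 members cover everything (all 10 pairs fall short), so 3 is minimum.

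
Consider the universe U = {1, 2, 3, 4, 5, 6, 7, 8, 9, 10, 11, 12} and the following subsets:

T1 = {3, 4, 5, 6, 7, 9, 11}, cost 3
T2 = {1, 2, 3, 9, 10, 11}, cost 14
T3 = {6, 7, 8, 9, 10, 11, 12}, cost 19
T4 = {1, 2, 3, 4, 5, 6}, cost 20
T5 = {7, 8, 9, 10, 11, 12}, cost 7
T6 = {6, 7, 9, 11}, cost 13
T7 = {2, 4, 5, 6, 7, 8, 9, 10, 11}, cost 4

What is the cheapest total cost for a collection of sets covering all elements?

T1, T2, T5 cover every element at cost 3 + 14 + 7 = 24.
Any cover uses at least 2 sets; among all covering selections none totals below 24.

24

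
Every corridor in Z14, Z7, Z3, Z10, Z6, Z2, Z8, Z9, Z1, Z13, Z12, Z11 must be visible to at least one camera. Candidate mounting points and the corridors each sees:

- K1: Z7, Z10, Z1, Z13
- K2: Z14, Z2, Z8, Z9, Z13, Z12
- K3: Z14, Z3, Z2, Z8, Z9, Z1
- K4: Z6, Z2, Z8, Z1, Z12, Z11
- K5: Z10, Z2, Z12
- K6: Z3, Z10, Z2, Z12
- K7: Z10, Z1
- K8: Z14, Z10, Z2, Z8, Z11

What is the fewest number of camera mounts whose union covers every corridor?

3

K1, K3, K4 together cover {Z14, Z7, Z3, Z10, Z6, Z2, Z8, Z9, Z1, Z13, Z12, Z11} — every corridor.
No 2 of the 8 camera mounts cover everything (all 28 pairs fall short), so 3 is minimum.
Greedy (largest uncovered first) would take K2, K1, K4, K3 — 4 camera mounts — but 3 suffice.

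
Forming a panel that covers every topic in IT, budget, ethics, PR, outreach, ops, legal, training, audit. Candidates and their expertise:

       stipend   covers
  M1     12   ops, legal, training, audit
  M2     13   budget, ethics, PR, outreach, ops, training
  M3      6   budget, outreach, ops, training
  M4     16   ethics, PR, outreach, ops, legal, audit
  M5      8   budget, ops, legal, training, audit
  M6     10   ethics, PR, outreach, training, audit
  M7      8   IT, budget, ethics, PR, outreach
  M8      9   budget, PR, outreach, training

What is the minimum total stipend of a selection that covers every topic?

M5, M7 cover every topic at stipend 8 + 8 = 16.
Any cover uses at least 2 members; among all covering selections none totals below 16.
Greedy by coverage-per-stipend would pick M3, M7, M5 for 22 — worse than the optimum 16.

16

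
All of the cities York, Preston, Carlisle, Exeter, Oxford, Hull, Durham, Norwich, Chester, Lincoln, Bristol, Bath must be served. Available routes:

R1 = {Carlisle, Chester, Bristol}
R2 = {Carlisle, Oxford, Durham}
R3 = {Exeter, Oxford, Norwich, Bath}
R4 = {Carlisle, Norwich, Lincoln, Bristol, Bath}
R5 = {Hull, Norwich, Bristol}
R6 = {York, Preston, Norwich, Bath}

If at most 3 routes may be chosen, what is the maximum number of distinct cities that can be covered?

9

Choosing R1, R2, R6 covers {York, Preston, Carlisle, Oxford, Durham, Norwich, Chester, Bristol, Bath} — 9 cities.
No choice of 3 routes does better; here Exeter, Hull, Lincoln are left uncovered.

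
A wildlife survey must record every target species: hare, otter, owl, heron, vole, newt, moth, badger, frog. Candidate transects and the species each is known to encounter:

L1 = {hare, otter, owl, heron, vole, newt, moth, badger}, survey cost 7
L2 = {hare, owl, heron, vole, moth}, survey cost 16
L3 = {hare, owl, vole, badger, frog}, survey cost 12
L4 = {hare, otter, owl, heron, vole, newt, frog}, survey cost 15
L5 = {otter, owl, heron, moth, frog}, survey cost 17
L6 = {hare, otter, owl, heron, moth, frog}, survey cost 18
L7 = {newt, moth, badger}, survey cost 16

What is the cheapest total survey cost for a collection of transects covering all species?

L1, L3 cover every species at survey cost 7 + 12 = 19.
Any cover uses at least 2 transects; among all covering selections none totals below 19.

19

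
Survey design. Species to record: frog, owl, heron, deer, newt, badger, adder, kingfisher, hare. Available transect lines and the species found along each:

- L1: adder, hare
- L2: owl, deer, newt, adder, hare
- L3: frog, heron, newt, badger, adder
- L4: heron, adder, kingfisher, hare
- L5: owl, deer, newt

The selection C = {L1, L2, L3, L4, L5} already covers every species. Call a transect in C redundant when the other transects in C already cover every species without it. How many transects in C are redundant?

3

Drop L1: the rest still cover every species — redundant.
Drop L2: the rest still cover every species — redundant.
Drop L3: frog, badger uncovered — not redundant.
Drop L4: kingfisher uncovered — not redundant.
Drop L5: the rest still cover every species — redundant.
3 redundant: L1, L2, L5.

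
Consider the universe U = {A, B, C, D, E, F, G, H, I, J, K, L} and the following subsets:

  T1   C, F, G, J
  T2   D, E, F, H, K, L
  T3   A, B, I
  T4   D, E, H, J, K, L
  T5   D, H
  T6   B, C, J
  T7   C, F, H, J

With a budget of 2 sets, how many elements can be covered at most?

9

Choosing T1, T2 covers {C, D, E, F, G, H, J, K, L} — 9 elements.
No choice of 2 sets does better; here A, B, I are left uncovered.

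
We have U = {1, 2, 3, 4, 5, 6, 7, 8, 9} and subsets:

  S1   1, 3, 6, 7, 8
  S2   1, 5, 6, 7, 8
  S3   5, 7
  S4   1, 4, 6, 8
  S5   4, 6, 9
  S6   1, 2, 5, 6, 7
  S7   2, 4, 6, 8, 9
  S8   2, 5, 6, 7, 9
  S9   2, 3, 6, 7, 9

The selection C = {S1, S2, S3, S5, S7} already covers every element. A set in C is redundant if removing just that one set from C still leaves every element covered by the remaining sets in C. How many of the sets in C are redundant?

3

Drop S1: 3 uncovered — not redundant.
Drop S2: the rest still cover every element — redundant.
Drop S3: the rest still cover every element — redundant.
Drop S5: the rest still cover every element — redundant.
Drop S7: 2 uncovered — not redundant.
3 redundant: S2, S3, S5.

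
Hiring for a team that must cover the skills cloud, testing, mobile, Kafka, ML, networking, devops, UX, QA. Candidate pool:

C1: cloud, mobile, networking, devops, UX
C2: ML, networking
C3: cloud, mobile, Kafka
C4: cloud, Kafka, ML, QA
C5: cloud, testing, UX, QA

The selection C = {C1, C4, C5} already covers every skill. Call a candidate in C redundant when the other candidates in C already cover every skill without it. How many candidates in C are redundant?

0

Drop C1: mobile, networking, devops uncovered — not redundant.
Drop C4: Kafka, ML uncovered — not redundant.
Drop C5: testing uncovered — not redundant.
None of the candidates in C is redundant.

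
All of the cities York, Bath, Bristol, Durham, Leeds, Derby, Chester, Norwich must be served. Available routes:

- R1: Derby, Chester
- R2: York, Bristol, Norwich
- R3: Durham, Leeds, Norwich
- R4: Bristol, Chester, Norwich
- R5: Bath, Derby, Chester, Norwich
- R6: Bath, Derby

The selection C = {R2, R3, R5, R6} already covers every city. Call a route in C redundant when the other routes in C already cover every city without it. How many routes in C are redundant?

1

Drop R2: York, Bristol uncovered — not redundant.
Drop R3: Durham, Leeds uncovered — not redundant.
Drop R5: Chester uncovered — not redundant.
Drop R6: the rest still cover every city — redundant.
1 redundant: R6.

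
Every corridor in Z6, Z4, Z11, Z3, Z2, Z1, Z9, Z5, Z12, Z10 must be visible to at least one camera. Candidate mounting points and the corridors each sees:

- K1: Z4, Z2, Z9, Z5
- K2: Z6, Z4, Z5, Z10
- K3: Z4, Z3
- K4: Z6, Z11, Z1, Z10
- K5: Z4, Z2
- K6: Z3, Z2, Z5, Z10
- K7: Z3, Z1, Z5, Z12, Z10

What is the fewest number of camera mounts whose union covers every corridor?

3

K1, K4, K7 together cover {Z6, Z4, Z11, Z3, Z2, Z1, Z9, Z5, Z12, Z10} — every corridor.
No 2 of the 7 camera mounts cover everything (all 21 pairs fall short), so 3 is minimum.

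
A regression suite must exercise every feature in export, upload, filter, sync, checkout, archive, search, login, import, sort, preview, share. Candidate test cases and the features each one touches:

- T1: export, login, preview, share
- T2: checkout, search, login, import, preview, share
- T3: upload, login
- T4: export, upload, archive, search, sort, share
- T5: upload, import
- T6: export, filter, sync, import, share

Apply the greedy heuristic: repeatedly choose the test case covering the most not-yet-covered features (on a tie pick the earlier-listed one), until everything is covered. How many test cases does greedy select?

Pick 1: T2 covers 6 new features (checkout, search, login, import, preview, share).
Pick 2: T4 covers 4 new features (export, upload, archive, sort).
Pick 3: T6 covers 2 new features (filter, sync).
Greedy uses 3 test cases.

3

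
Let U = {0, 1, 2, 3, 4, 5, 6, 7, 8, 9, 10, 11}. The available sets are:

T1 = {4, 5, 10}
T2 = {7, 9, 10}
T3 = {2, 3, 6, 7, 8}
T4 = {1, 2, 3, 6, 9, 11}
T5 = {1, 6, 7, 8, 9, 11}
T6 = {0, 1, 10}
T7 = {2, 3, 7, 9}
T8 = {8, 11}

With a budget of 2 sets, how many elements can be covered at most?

9

Choosing T1, T4 covers {1, 2, 3, 4, 5, 6, 9, 10, 11} — 9 elements.
No choice of 2 sets does better; here 0, 7, 8 are left uncovered.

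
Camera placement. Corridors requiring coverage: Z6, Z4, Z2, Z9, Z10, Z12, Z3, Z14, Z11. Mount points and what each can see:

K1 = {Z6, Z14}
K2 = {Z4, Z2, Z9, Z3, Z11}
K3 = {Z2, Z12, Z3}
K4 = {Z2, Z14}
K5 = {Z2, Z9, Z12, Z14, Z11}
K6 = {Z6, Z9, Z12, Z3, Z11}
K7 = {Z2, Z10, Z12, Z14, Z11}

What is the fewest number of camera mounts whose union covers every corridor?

3

K1, K2, K7 together cover {Z6, Z4, Z2, Z9, Z10, Z12, Z3, Z14, Z11} — every corridor.
No 2 of the 7 camera mounts cover everything (all 21 pairs fall short), so 3 is minimum.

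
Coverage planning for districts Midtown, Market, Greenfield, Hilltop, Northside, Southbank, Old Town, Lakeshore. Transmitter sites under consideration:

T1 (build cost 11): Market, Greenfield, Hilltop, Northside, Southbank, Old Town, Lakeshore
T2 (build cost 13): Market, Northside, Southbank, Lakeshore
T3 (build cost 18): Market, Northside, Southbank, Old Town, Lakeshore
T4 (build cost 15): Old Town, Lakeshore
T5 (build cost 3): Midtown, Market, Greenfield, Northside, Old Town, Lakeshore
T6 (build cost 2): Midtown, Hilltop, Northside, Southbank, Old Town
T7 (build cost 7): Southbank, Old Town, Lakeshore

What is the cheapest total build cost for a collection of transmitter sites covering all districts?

5

T5, T6 cover every district at build cost 3 + 2 = 5.
Any cover uses at least 2 transmitter sites; among all covering selections none totals below 5.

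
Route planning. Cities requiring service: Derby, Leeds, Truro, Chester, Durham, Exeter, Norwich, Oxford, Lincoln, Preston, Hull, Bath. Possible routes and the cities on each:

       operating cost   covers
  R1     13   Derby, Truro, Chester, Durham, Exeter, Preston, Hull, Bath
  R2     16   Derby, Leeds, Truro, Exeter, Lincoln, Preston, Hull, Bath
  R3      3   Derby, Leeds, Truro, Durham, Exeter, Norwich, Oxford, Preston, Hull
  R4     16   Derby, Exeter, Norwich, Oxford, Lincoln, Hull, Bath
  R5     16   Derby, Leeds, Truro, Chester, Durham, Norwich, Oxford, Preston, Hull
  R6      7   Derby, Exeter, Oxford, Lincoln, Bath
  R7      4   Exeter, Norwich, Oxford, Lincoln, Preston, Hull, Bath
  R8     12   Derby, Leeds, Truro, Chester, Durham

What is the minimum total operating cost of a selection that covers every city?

16

R7, R8 cover every city at operating cost 4 + 12 = 16.
Any cover uses at least 2 routes; among all covering selections none totals below 16.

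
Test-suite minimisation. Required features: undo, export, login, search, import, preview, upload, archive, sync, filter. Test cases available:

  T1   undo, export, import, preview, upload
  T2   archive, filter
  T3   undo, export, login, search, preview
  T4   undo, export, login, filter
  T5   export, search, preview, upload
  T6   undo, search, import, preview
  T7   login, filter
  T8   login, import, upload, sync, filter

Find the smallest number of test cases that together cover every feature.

3

T2, T3, T8 together cover {undo, export, login, search, import, preview, upload, archive, sync, filter} — every feature.
No 2 of the 8 test cases cover everything (all 28 pairs fall short), so 3 is minimum.
Greedy (largest uncovered first) would take T1, T8, T2, T3 — 4 test cases — but 3 suffice.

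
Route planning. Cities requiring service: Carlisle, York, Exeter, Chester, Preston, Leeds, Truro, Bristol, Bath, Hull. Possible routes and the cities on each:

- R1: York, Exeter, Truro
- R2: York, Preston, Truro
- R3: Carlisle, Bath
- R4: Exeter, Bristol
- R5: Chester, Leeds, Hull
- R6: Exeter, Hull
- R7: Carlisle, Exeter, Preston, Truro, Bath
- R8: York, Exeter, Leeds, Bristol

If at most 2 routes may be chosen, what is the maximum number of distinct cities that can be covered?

Choosing R5, R7 covers {Carlisle, Exeter, Chester, Preston, Leeds, Truro, Bath, Hull} — 8 cities.
No choice of 2 routes does better; here York, Bristol are left uncovered.

8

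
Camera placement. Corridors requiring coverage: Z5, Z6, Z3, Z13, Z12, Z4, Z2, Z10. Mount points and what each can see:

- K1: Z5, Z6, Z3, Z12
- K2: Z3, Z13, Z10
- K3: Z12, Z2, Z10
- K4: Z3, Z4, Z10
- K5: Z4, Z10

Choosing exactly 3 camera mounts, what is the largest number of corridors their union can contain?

Choosing K1, K2, K3 covers {Z5, Z6, Z3, Z13, Z12, Z2, Z10} — 7 corridors.
No choice of 3 camera mounts does better; here Z4 is left uncovered.

7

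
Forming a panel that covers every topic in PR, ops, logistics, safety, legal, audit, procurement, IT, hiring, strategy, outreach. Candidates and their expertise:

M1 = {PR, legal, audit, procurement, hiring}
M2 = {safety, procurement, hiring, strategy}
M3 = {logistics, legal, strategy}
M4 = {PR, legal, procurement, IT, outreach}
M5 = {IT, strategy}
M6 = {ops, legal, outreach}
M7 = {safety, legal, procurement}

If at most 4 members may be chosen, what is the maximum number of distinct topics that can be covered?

10

Choosing M1, M2, M3, M4 covers {PR, logistics, safety, legal, audit, procurement, IT, hiring, strategy, outreach} — 10 topics.
No choice of 4 members does better; here ops is left uncovered.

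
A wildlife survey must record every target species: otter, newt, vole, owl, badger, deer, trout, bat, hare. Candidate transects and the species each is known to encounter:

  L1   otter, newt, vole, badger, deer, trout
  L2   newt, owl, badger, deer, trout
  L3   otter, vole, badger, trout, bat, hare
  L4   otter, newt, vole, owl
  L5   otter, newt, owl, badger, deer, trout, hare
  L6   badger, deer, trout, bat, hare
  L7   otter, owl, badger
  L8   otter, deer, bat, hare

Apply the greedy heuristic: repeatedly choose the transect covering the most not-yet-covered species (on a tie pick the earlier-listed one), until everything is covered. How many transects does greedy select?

Pick 1: L5 covers 7 new species (otter, newt, owl, badger, deer, trout, hare).
Pick 2: L3 covers 2 new species (vole, bat).
Greedy uses 2 transects.

2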